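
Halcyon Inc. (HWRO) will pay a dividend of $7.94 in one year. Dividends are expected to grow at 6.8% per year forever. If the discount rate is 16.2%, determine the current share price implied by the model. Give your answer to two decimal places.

Gordon growth model: P₀ = D₁/(r − g), with D₁ = 7.94 given directly.
P₀ = 7.9400 / (0.162 − 0.068) = 7.9400 / 0.094 = 84.4681

$84.47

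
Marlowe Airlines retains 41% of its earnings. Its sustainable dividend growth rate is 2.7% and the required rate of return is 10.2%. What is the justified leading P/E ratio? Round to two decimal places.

Payout ratio b = 1 − 0.41 = 0.59.
Justified leading P/E = b/(r−g) = 0.59/(0.102−0.027) = 7.8667

7.87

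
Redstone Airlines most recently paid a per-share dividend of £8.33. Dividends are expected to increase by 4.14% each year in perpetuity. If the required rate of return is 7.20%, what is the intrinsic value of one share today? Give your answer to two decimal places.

Gordon growth model: P₀ = D₁/(r − g). D₁ = 8.33 × (1 + 0.0414) = 8.6749.
P₀ = 8.6749 / (0.072 − 0.0414) = 8.6749 / 0.0306 = 283.4922

£283.49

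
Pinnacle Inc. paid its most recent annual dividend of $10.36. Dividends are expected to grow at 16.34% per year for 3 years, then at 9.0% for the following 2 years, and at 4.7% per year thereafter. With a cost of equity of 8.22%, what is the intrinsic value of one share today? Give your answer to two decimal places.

$450.39

Three-stage DDM. Project D₁…D_5; terminal Gordon value at t=5 with g = 0.047; discount at r = 0.0822.
D_1 = 12.0528
D_2 = 14.0223
D_3 = 16.3135
D_4 = 17.7817
D_5 = 19.3821
TV_5 = 20.2930/(0.0822−0.047) = 576.5062
P₀ = Σ Dₜ/(1+r)ᵗ + TV_5/(1+r)^5 = 450.3918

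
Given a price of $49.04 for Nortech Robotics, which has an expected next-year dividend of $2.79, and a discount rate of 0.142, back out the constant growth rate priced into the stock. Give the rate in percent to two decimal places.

From P₀ = D₁/(r − g), the implied growth is g = r − D₁/P₀.
g = 0.142 − 2.79/49.04 = 0.142 − 0.05689 = 0.08511

8.51%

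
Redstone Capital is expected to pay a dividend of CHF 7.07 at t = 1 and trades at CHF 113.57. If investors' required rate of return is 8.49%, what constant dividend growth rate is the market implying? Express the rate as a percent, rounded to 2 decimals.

From P₀ = D₁/(r − g), the implied growth is g = r − D₁/P₀.
g = 0.0849 − 7.07/113.57 = 0.0849 − 0.06225 = 0.02265

2.26%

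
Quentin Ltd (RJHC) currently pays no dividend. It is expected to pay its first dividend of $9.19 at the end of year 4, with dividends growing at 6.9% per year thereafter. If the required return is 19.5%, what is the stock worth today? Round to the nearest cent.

Deferred-dividend DDM. At t=3 the remaining stream is a growing perpetuity with first payment D_4 = 9.19.
V_3 = D_4/(r−g) = 9.19/(0.195−0.069) = 72.9365
P₀ = V_3/(1+r)^3 = 72.9365/(1+0.195)^3 = 42.7407

$42.74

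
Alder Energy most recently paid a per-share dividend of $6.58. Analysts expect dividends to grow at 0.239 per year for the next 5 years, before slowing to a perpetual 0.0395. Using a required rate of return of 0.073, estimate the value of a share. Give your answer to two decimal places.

Two-stage DDM. Project D₁…D_5 at 0.239, terminal growth 0.0395, discount at r = 0.073.
D_1 = 8.1526
D_2 = 10.1011
D_3 = 12.5153
D_4 = 15.5064
D_5 = 19.2124
Terminal value at t=5: TV = D_6/(r−g) = 19.9713/(0.073−0.0395) = 596.1590
P₀ = 8.1526/(1+0.073)^1 + 10.1011/(1+0.073)^2 + 12.5153/(1+0.073)^3 + 15.5064/(1+0.073)^4 + 19.2124/(1+0.073)^5 + 596.1590/(1+0.073)^5 = 470.8522

$470.85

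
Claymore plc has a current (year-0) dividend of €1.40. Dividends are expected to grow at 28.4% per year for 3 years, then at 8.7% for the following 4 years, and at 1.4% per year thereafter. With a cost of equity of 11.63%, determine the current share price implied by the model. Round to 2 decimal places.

Three-stage DDM. Project D₁…D_7; terminal Gordon value at t=7 with g = 0.014; discount at r = 0.1163.
D_1 = 1.7976
D_2 = 2.3081
D_3 = 2.9636
D_4 = 3.2215
D_5 = 3.5017
D_6 = 3.8064
D_7 = 4.1375
TV_7 = 4.1955/(0.1163−0.014) = 41.0113
P₀ = Σ Dₜ/(1+r)ᵗ + TV_7/(1+r)^7 = 32.5565

€32.56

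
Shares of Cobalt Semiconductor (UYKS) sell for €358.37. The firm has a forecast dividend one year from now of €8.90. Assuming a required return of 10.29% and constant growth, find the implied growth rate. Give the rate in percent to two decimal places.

From P₀ = D₁/(r − g), the implied growth is g = r − D₁/P₀.
g = 0.1029 − 8.90/358.37 = 0.1029 − 0.02483 = 0.07807

7.81%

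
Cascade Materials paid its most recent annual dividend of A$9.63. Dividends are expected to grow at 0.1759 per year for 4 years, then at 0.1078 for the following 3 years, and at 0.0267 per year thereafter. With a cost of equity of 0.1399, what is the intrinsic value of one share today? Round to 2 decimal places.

Three-stage DDM. Project D₁…D_7; terminal Gordon value at t=7 with g = 0.0267; discount at r = 0.1399.
D_1 = 11.3239
D_2 = 13.3158
D_3 = 15.6580
D_4 = 18.4123
D_5 = 20.3971
D_6 = 22.5959
D_7 = 25.0318
TV_7 = 25.7001/(0.1399−0.0267) = 227.0330
P₀ = Σ Dₜ/(1+r)ᵗ + TV_7/(1+r)^7 = 163.3534

A$163.35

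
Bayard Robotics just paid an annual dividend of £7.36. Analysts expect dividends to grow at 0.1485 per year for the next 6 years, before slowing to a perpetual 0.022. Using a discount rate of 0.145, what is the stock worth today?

£106.92

Two-stage DDM. Project D₁…D_6 at 0.1485, terminal growth 0.022, discount at r = 0.145.
D_1 = 8.4530
D_2 = 9.7082
D_3 = 11.1499
D_4 = 12.8057
D_5 = 14.7073
D_6 = 16.8913
Terminal value at t=6: TV = D_7/(r−g) = 17.2629/(0.145−0.022) = 140.3491
P₀ = 8.4530/(1+0.145)^1 + 9.7082/(1+0.145)^2 + 11.1499/(1+0.145)^3 + 12.8057/(1+0.145)^4 + 14.7073/(1+0.145)^5 + 16.8913/(1+0.145)^6 + 140.3491/(1+0.145)^6 = 106.9189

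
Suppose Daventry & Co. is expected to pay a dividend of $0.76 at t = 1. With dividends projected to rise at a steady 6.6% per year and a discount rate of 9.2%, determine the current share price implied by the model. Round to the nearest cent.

$29.23

Gordon growth model: P₀ = D₁/(r − g), with D₁ = 0.76 given directly.
P₀ = 0.7600 / (0.092 − 0.066) = 0.7600 / 0.026 = 29.2308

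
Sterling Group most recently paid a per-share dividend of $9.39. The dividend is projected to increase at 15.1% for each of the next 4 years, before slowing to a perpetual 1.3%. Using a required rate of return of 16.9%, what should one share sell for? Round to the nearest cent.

$93.44

Two-stage DDM. Project D₁…D_4 at 0.151, terminal growth 0.013, discount at r = 0.169.
D_1 = 10.8079
D_2 = 12.4399
D_3 = 14.3183
D_4 = 16.4804
Terminal value at t=4: TV = D_5/(r−g) = 16.6946/(0.169−0.013) = 107.0167
P₀ = 10.8079/(1+0.169)^1 + 12.4399/(1+0.169)^2 + 14.3183/(1+0.169)^3 + 16.4804/(1+0.169)^4 + 107.0167/(1+0.169)^4 = 93.4414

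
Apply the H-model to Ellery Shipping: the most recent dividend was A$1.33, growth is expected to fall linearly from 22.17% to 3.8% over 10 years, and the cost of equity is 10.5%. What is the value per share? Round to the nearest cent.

A$38.84

H-model: P₀ = D₀[(1+g_L) + H(g_S−g_L)]/(r−g_L), with H = 10/2 = 5.
P₀ = 1.33 × [(1+0.038) + 5×(0.2217−0.038)] / (0.105−0.038)
   = 1.33 × 1.9565 / 0.067 = 38.8380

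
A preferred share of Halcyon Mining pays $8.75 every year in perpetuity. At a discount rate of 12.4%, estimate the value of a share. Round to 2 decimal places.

$70.56

Zero-growth DDM (perpetuity): P₀ = D/r = 8.75 / 0.124 = 70.5645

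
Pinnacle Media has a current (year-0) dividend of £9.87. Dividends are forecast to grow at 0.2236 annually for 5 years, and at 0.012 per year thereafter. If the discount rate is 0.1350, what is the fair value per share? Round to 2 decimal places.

£180.44

Two-stage DDM. Project D₁…D_5 at 0.2236, terminal growth 0.012, discount at r = 0.135.
D_1 = 12.0769
D_2 = 14.7773
D_3 = 18.0815
D_4 = 22.1246
D_5 = 27.0716
Terminal value at t=5: TV = D_6/(r−g) = 27.3965/(0.135−0.012) = 222.7357
P₀ = 12.0769/(1+0.135)^1 + 14.7773/(1+0.135)^2 + 18.0815/(1+0.135)^3 + 22.1246/(1+0.135)^4 + 27.0716/(1+0.135)^5 + 222.7357/(1+0.135)^5 = 180.4351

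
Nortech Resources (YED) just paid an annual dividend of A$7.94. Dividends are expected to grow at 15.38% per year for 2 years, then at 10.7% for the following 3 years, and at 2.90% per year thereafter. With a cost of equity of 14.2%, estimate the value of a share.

Three-stage DDM. Project D₁…D_5; terminal Gordon value at t=5 with g = 0.029; discount at r = 0.142.
D_1 = 9.1612
D_2 = 10.5702
D_3 = 11.7012
D_4 = 12.9532
D_5 = 14.3392
TV_5 = 14.7550/(0.142−0.029) = 130.5754
P₀ = Σ Dₜ/(1+r)ᵗ + TV_5/(1+r)^5 = 106.2066

A$106.21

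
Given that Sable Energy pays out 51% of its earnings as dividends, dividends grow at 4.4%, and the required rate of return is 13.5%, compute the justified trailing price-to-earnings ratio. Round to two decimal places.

5.85

Justified trailing P/E = b(1+g)/(r−g) = 0.51×(1+0.044)/(0.135−0.044) = 5.8510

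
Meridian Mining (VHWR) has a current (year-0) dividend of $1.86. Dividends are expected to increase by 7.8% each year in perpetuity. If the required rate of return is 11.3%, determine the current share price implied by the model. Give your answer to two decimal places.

$57.29

Gordon growth model: P₀ = D₁/(r − g). D₁ = 1.86 × (1 + 0.078) = 2.0051.
P₀ = 2.0051 / (0.113 − 0.078) = 2.0051 / 0.035 = 57.2880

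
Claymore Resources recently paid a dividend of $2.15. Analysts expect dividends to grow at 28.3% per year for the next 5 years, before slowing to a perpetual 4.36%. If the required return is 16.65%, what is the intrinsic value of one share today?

$43.82

Two-stage DDM. Project D₁…D_5 at 0.283, terminal growth 0.0436, discount at r = 0.1665.
D_1 = 2.7584
D_2 = 3.5391
D_3 = 4.5407
D_4 = 5.8257
D_5 = 7.4743
Terminal value at t=5: TV = D_6/(r−g) = 7.8002/(0.1665−0.0436) = 63.4679
P₀ = 2.7584/(1+0.1665)^1 + 3.5391/(1+0.1665)^2 + 4.5407/(1+0.1665)^3 + 5.8257/(1+0.1665)^4 + 7.4743/(1+0.1665)^5 + 63.4679/(1+0.1665)^5 = 43.8185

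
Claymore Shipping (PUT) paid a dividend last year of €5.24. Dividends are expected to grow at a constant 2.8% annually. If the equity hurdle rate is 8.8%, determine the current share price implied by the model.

Gordon growth model: P₀ = D₁/(r − g). D₁ = 5.24 × (1 + 0.028) = 5.3867.
P₀ = 5.3867 / (0.088 − 0.028) = 5.3867 / 0.06 = 89.7787

€89.78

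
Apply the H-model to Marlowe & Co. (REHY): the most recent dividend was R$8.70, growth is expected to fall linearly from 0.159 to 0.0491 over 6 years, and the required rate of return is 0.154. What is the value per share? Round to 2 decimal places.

H-model: P₀ = D₀[(1+g_L) + H(g_S−g_L)]/(r−g_L), with H = 6/2 = 3.
P₀ = 8.70 × [(1+0.0491) + 3×(0.159−0.0491)] / (0.154−0.0491)
   = 8.70 × 1.3788 / 0.1049 = 114.3523

R$114.35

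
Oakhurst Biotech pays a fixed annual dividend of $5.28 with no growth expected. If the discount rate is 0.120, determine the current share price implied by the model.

$44.00

Zero-growth DDM (perpetuity): P₀ = D/r = 5.28 / 0.12 = 44.0000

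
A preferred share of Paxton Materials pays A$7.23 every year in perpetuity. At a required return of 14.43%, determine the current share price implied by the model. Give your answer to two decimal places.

A$50.10

Zero-growth DDM (perpetuity): P₀ = D/r = 7.23 / 0.1443 = 50.1040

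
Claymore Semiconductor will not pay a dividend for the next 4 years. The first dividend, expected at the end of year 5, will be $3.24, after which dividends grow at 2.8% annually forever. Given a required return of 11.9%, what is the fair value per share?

$22.71

Deferred-dividend DDM. At t=4 the remaining stream is a growing perpetuity with first payment D_5 = 3.24.
V_4 = D_5/(r−g) = 3.24/(0.119−0.028) = 35.6044
P₀ = V_4/(1+r)^4 = 35.6044/(1+0.119)^4 = 22.7082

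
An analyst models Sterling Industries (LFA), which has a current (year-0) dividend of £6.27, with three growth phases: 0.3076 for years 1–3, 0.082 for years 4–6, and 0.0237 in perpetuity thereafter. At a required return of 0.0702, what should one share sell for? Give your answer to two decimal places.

£323.73

Three-stage DDM. Project D₁…D_6; terminal Gordon value at t=6 with g = 0.0237; discount at r = 0.0702.
D_1 = 8.1987
D_2 = 10.7206
D_3 = 14.0182
D_4 = 15.1677
D_5 = 16.4114
D_6 = 17.7572
TV_6 = 18.1780/(0.0702−0.0237) = 390.9253
P₀ = Σ Dₜ/(1+r)ᵗ + TV_6/(1+r)^6 = 323.7278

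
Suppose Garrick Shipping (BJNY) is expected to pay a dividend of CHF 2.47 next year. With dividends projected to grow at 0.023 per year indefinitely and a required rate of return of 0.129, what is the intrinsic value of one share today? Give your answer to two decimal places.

CHF 23.30

Gordon growth model: P₀ = D₁/(r − g), with D₁ = 2.47 given directly.
P₀ = 2.4700 / (0.129 − 0.023) = 2.4700 / 0.106 = 23.3019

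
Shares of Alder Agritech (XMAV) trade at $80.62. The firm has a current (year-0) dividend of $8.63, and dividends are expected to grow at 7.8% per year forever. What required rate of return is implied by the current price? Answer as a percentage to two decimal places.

19.34%

Rearranging the constant-growth DDM: r = D₁/P₀ + g.
D₁ = 8.63 × (1 + 0.078) = 9.3031.
r = 9.3031 / 80.62 + 0.078 = 0.11539 + 0.078 = 0.19339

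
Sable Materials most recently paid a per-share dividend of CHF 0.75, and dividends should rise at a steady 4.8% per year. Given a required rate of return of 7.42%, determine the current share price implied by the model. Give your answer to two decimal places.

Gordon growth model: P₀ = D₁/(r − g). D₁ = 0.75 × (1 + 0.048) = 0.7860.
P₀ = 0.7860 / (0.0742 − 0.048) = 0.7860 / 0.0262 = 30.0000

CHF 30.00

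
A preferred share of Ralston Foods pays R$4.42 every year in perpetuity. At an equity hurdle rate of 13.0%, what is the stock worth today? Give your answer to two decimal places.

R$34.00

Zero-growth DDM (perpetuity): P₀ = D/r = 4.42 / 0.13 = 34.0000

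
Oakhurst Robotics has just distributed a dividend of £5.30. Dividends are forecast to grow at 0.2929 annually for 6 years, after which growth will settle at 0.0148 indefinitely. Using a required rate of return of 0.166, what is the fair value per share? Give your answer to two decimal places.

Two-stage DDM. Project D₁…D_6 at 0.2929, terminal growth 0.0148, discount at r = 0.166.
D_1 = 6.8524
D_2 = 8.8594
D_3 = 11.4544
D_4 = 14.8093
D_5 = 19.1470
D_6 = 24.7551
Terminal value at t=6: TV = D_7/(r−g) = 25.1215/(0.166−0.0148) = 166.1476
P₀ = 6.8524/(1+0.166)^1 + 8.8594/(1+0.166)^2 + 11.4544/(1+0.166)^3 + 14.8093/(1+0.166)^4 + 19.1470/(1+0.166)^5 + 24.7551/(1+0.166)^6 + 166.1476/(1+0.166)^6 = 112.4811

£112.48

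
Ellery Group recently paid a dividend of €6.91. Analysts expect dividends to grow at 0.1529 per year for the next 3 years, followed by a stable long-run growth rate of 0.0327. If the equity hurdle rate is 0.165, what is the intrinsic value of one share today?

Two-stage DDM. Project D₁…D_3 at 0.1529, terminal growth 0.0327, discount at r = 0.165.
D_1 = 7.9665
D_2 = 9.1846
D_3 = 10.5890
Terminal value at t=3: TV = D_4/(r−g) = 10.9352/(0.165−0.0327) = 82.6547
P₀ = 7.9665/(1+0.165)^1 + 9.1846/(1+0.165)^2 + 10.5890/(1+0.165)^3 + 82.6547/(1+0.165)^3 = 72.5768

€72.58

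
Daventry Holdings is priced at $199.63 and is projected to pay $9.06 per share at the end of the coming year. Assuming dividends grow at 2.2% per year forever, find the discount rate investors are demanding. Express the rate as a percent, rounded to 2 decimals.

Rearranging the constant-growth DDM: r = D₁/P₀ + g.
r = 9.0600 / 199.63 + 0.022 = 0.04538 + 0.022 = 0.06738

6.74%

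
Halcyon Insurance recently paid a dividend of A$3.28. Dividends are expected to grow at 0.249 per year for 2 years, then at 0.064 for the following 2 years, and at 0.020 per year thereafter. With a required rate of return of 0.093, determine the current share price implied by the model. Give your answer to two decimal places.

A$72.97

Three-stage DDM. Project D₁…D_4; terminal Gordon value at t=4 with g = 0.02; discount at r = 0.093.
D_1 = 4.0967
D_2 = 5.1168
D_3 = 5.4443
D_4 = 5.7927
TV_4 = 5.9086/(0.093−0.02) = 80.9393
P₀ = Σ Dₜ/(1+r)ᵗ + TV_4/(1+r)^4 = 72.9720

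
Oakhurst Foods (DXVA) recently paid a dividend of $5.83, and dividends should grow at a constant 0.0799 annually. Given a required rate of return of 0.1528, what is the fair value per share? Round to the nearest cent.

Gordon growth model: P₀ = D₁/(r − g). D₁ = 5.83 × (1 + 0.0799) = 6.2958.
P₀ = 6.2958 / (0.1528 − 0.0799) = 6.2958 / 0.0729 = 86.3624

$86.36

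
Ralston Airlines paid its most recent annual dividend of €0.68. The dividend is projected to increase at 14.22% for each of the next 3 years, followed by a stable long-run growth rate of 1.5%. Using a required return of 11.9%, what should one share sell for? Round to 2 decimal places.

Two-stage DDM. Project D₁…D_3 at 0.1422, terminal growth 0.015, discount at r = 0.119.
D_1 = 0.7767
D_2 = 0.8871
D_3 = 1.0133
Terminal value at t=3: TV = D_4/(r−g) = 1.0285/(0.119−0.015) = 9.8894
P₀ = 0.7767/(1+0.119)^1 + 0.8871/(1+0.119)^2 + 1.0133/(1+0.119)^3 + 9.8894/(1+0.119)^3 = 9.1837

€9.18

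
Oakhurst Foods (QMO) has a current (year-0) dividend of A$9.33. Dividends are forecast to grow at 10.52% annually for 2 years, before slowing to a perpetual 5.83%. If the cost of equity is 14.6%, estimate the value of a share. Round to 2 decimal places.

Two-stage DDM. Project D₁…D_2 at 0.1052, terminal growth 0.0583, discount at r = 0.146.
D_1 = 10.3115
D_2 = 11.3963
Terminal value at t=2: TV = D_3/(r−g) = 12.0607/(0.146−0.0583) = 137.5221
P₀ = 10.3115/(1+0.146)^1 + 11.3963/(1+0.146)^2 + 137.5221/(1+0.146)^2 = 122.3890

A$122.39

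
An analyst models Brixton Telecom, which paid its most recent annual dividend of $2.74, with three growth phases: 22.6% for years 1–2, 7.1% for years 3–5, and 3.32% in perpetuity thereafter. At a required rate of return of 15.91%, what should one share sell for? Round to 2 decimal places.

Three-stage DDM. Project D₁…D_5; terminal Gordon value at t=5 with g = 0.0332; discount at r = 0.1591.
D_1 = 3.3592
D_2 = 4.1184
D_3 = 4.4108
D_4 = 4.7240
D_5 = 5.0594
TV_5 = 5.2274/(0.1591−0.0332) = 41.5201
P₀ = Σ Dₜ/(1+r)ᵗ + TV_5/(1+r)^5 = 33.6765

$33.68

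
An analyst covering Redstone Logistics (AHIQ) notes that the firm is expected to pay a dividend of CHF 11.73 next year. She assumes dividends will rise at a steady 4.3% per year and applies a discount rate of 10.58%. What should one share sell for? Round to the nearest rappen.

Gordon growth model: P₀ = D₁/(r − g), with D₁ = 11.73 given directly.
P₀ = 11.7300 / (0.1058 − 0.043) = 11.7300 / 0.0628 = 186.7834

CHF 186.78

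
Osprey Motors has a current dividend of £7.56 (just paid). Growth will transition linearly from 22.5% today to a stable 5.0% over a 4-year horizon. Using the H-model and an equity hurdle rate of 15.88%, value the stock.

H-model: P₀ = D₀[(1+g_L) + H(g_S−g_L)]/(r−g_L), with H = 4/2 = 2.
P₀ = 7.56 × [(1+0.05) + 2×(0.225−0.05)] / (0.1588−0.05)
   = 7.56 × 1.4000 / 0.1088 = 97.2794

£97.28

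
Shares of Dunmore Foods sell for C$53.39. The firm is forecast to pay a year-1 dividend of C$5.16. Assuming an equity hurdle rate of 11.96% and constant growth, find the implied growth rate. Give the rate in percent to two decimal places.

From P₀ = D₁/(r − g), the implied growth is g = r − D₁/P₀.
g = 0.1196 − 5.16/53.39 = 0.1196 − 0.09665 = 0.02295

2.30%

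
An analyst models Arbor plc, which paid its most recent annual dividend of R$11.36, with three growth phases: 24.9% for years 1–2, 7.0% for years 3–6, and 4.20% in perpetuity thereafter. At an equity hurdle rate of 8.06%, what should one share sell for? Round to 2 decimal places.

Three-stage DDM. Project D₁…D_6; terminal Gordon value at t=6 with g = 0.042; discount at r = 0.0806.
D_1 = 14.1886
D_2 = 17.7216
D_3 = 18.9621
D_4 = 20.2895
D_5 = 21.7097
D_6 = 23.2294
TV_6 = 24.2051/(0.0806−0.042) = 627.0739
P₀ = Σ Dₜ/(1+r)ᵗ + TV_6/(1+r)^6 = 481.3872

R$481.39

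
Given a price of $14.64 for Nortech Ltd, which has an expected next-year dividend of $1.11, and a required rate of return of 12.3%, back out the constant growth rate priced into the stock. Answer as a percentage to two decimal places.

From P₀ = D₁/(r − g), the implied growth is g = r − D₁/P₀.
g = 0.123 − 1.11/14.64 = 0.123 − 0.07582 = 0.04718

4.72%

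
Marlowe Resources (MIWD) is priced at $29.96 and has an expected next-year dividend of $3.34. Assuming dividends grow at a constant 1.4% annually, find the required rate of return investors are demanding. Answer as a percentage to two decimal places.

Rearranging the constant-growth DDM: r = D₁/P₀ + g.
r = 3.3400 / 29.96 + 0.014 = 0.11148 + 0.014 = 0.12548

12.55%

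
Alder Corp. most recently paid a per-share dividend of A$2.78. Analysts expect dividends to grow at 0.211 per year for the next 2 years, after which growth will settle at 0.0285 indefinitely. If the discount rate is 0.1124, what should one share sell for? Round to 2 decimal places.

Two-stage DDM. Project D₁…D_2 at 0.211, terminal growth 0.0285, discount at r = 0.1124.
D_1 = 3.3666
D_2 = 4.0769
Terminal value at t=2: TV = D_3/(r−g) = 4.1931/(0.1124−0.0285) = 49.9776
P₀ = 3.3666/(1+0.1124)^1 + 4.0769/(1+0.1124)^2 + 49.9776/(1+0.1124)^2 = 46.7092

A$46.71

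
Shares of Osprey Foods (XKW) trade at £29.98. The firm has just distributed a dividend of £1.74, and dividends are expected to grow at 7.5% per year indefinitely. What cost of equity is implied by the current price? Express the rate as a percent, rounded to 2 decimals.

Rearranging the constant-growth DDM: r = D₁/P₀ + g.
D₁ = 1.74 × (1 + 0.075) = 1.8705.
r = 1.8705 / 29.98 + 0.075 = 0.06239 + 0.075 = 0.13739

13.74%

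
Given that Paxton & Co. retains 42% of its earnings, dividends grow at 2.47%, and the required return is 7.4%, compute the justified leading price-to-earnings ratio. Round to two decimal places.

11.76

Payout ratio b = 1 − 0.42 = 0.58.
Justified leading P/E = b/(r−g) = 0.58/(0.074−0.0247) = 11.7647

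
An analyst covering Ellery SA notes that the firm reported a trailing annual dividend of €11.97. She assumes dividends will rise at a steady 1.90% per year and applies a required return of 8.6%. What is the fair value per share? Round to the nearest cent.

Gordon growth model: P₀ = D₁/(r − g). D₁ = 11.97 × (1 + 0.019) = 12.1974.
P₀ = 12.1974 / (0.086 − 0.019) = 12.1974 / 0.067 = 182.0512

€182.05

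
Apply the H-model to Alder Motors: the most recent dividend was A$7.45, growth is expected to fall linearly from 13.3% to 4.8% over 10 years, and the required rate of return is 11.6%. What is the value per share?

A$161.38

H-model: P₀ = D₀[(1+g_L) + H(g_S−g_L)]/(r−g_L), with H = 10/2 = 5.
P₀ = 7.45 × [(1+0.048) + 5×(0.133−0.048)] / (0.116−0.048)
   = 7.45 × 1.4730 / 0.068 = 161.3801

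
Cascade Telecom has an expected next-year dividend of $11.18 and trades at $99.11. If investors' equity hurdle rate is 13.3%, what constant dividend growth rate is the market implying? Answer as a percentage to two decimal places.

2.02%

From P₀ = D₁/(r − g), the implied growth is g = r − D₁/P₀.
g = 0.133 − 11.18/99.11 = 0.133 − 0.11280 = 0.02020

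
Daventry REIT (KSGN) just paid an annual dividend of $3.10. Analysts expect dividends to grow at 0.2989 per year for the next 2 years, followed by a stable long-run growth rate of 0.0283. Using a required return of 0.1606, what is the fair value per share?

Two-stage DDM. Project D₁…D_2 at 0.2989, terminal growth 0.0283, discount at r = 0.1606.
D_1 = 4.0266
D_2 = 5.2301
Terminal value at t=2: TV = D_3/(r−g) = 5.3782/(0.1606−0.0283) = 40.6512
P₀ = 4.0266/(1+0.1606)^1 + 5.2301/(1+0.1606)^2 + 40.6512/(1+0.1606)^2 = 37.5314

$37.53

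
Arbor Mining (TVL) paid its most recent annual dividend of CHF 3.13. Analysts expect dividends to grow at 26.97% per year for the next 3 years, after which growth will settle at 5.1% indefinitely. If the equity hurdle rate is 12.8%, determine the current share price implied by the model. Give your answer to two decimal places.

CHF 72.88

Two-stage DDM. Project D₁…D_3 at 0.2697, terminal growth 0.051, discount at r = 0.128.
D_1 = 3.9742
D_2 = 5.0460
D_3 = 6.4069
Terminal value at t=3: TV = D_4/(r−g) = 6.7336/(0.128−0.051) = 87.4500
P₀ = 3.9742/(1+0.128)^1 + 5.0460/(1+0.128)^2 + 6.4069/(1+0.128)^3 + 87.4500/(1+0.128)^3 = 72.8831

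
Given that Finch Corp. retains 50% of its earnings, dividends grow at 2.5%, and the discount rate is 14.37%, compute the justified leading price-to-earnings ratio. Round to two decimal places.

4.21

Payout ratio b = 1 − 0.50 = 0.50.
Justified leading P/E = b/(r−g) = 0.50/(0.1437−0.025) = 4.2123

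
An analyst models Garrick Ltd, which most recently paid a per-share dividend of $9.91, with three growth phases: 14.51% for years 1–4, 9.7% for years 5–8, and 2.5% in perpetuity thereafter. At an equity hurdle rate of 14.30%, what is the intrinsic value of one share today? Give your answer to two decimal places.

$149.47

Three-stage DDM. Project D₁…D_8; terminal Gordon value at t=8 with g = 0.025; discount at r = 0.143.
D_1 = 11.3479
D_2 = 12.9945
D_3 = 14.8800
D_4 = 17.0391
D_5 = 18.6919
D_6 = 20.5050
D_7 = 22.4940
D_8 = 24.6759
TV_8 = 25.2928/(0.143−0.025) = 214.3461
P₀ = Σ Dₜ/(1+r)ᵗ + TV_8/(1+r)^8 = 149.4730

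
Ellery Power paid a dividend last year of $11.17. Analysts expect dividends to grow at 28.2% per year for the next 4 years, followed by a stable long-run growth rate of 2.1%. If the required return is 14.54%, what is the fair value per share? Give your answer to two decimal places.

$203.56

Two-stage DDM. Project D₁…D_4 at 0.282, terminal growth 0.021, discount at r = 0.1454.
D_1 = 14.3199
D_2 = 18.3582
D_3 = 23.5352
D_4 = 30.1721
Terminal value at t=4: TV = D_5/(r−g) = 30.8057/(0.1454−0.021) = 247.6342
P₀ = 14.3199/(1+0.1454)^1 + 18.3582/(1+0.1454)^2 + 23.5352/(1+0.1454)^3 + 30.1721/(1+0.1454)^4 + 247.6342/(1+0.1454)^4 = 203.5609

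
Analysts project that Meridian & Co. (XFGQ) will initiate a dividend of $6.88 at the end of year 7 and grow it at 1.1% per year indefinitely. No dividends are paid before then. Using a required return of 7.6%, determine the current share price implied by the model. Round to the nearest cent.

Deferred-dividend DDM. At t=6 the remaining stream is a growing perpetuity with first payment D_7 = 6.88.
V_6 = D_7/(r−g) = 6.88/(0.076−0.011) = 105.8462
P₀ = V_6/(1+r)^6 = 105.8462/(1+0.076)^6 = 68.2027

$68.20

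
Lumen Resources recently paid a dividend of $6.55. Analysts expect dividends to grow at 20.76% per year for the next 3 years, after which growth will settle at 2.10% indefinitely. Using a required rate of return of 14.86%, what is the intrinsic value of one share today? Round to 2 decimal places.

Two-stage DDM. Project D₁…D_3 at 0.2076, terminal growth 0.021, discount at r = 0.1486.
D_1 = 7.9098
D_2 = 9.5519
D_3 = 11.5348
Terminal value at t=3: TV = D_4/(r−g) = 11.7770/(0.1486−0.021) = 92.2966
P₀ = 7.9098/(1+0.1486)^1 + 9.5519/(1+0.1486)^2 + 11.5348/(1+0.1486)^3 + 92.2966/(1+0.1486)^3 = 82.6474

$82.65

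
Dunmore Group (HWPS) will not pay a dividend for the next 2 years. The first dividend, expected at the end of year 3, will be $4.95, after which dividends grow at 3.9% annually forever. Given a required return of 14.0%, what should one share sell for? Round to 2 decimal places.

$37.71

Deferred-dividend DDM. At t=2 the remaining stream is a growing perpetuity with first payment D_3 = 4.95.
V_2 = D_3/(r−g) = 4.95/(0.14−0.039) = 49.0099
P₀ = V_2/(1+r)^2 = 49.0099/(1+0.14)^2 = 37.7115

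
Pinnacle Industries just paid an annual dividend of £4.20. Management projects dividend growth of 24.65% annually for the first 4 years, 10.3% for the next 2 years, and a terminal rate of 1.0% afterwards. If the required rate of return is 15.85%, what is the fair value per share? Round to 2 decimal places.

£65.41

Three-stage DDM. Project D₁…D_6; terminal Gordon value at t=6 with g = 0.01; discount at r = 0.1585.
D_1 = 5.2353
D_2 = 6.5258
D_3 = 8.1344
D_4 = 10.1395
D_5 = 11.1839
D_6 = 12.3359
TV_6 = 12.4592/(0.1585−0.01) = 83.9005
P₀ = Σ Dₜ/(1+r)ᵗ + TV_6/(1+r)^6 = 65.4087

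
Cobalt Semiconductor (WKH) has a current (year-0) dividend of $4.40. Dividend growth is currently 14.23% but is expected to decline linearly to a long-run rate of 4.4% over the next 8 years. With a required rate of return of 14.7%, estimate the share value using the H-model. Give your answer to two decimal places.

$61.39

H-model: P₀ = D₀[(1+g_L) + H(g_S−g_L)]/(r−g_L), with H = 8/2 = 4.
P₀ = 4.40 × [(1+0.044) + 4×(0.1423−0.044)] / (0.147−0.044)
   = 4.40 × 1.4372 / 0.103 = 61.3950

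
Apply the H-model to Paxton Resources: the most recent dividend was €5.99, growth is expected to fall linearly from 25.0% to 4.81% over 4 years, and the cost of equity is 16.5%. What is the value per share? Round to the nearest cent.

H-model: P₀ = D₀[(1+g_L) + H(g_S−g_L)]/(r−g_L), with H = 4/2 = 2.
P₀ = 5.99 × [(1+0.0481) + 2×(0.25−0.0481)] / (0.165−0.0481)
   = 5.99 × 1.4519 / 0.1169 = 74.3959

€74.40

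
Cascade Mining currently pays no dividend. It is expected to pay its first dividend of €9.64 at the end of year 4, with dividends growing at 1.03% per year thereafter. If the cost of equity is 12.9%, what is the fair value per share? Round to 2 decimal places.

€56.43

Deferred-dividend DDM. At t=3 the remaining stream is a growing perpetuity with first payment D_4 = 9.64.
V_3 = D_4/(r−g) = 9.64/(0.129−0.0103) = 81.2131
P₀ = V_3/(1+r)^3 = 81.2131/(1+0.129)^3 = 56.4345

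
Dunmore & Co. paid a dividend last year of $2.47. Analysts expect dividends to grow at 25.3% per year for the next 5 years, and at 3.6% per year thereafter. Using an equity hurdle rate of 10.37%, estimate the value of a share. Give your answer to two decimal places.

$89.64

Two-stage DDM. Project D₁…D_5 at 0.253, terminal growth 0.036, discount at r = 0.1037.
D_1 = 3.0949
D_2 = 3.8779
D_3 = 4.8590
D_4 = 6.0884
D_5 = 7.6287
Terminal value at t=5: TV = D_6/(r−g) = 7.9034/(0.1037−0.036) = 116.7410
P₀ = 3.0949/(1+0.1037)^1 + 3.8779/(1+0.1037)^2 + 4.8590/(1+0.1037)^3 + 6.0884/(1+0.1037)^4 + 7.6287/(1+0.1037)^5 + 116.7410/(1+0.1037)^5 = 89.6427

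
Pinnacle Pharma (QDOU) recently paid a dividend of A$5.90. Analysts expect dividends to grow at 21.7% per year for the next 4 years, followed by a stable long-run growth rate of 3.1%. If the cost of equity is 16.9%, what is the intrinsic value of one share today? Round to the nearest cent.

Two-stage DDM. Project D₁…D_4 at 0.217, terminal growth 0.031, discount at r = 0.169.
D_1 = 7.1803
D_2 = 8.7384
D_3 = 10.6347
D_4 = 12.9424
Terminal value at t=4: TV = D_5/(r−g) = 13.3436/(0.169−0.031) = 96.6927
P₀ = 7.1803/(1+0.169)^1 + 8.7384/(1+0.169)^2 + 10.6347/(1+0.169)^3 + 12.9424/(1+0.169)^4 + 96.6927/(1+0.169)^4 = 77.9010

A$77.90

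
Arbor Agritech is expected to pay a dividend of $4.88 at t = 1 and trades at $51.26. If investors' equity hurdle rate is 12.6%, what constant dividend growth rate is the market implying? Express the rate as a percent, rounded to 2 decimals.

From P₀ = D₁/(r − g), the implied growth is g = r − D₁/P₀.
g = 0.126 − 4.88/51.26 = 0.126 − 0.09520 = 0.03080

3.08%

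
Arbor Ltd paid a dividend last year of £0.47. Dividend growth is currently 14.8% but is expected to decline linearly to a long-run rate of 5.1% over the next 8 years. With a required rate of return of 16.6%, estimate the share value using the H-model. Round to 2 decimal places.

£5.88

H-model: P₀ = D₀[(1+g_L) + H(g_S−g_L)]/(r−g_L), with H = 8/2 = 4.
P₀ = 0.47 × [(1+0.051) + 4×(0.148−0.051)] / (0.166−0.051)
   = 0.47 × 1.4390 / 0.115 = 5.8811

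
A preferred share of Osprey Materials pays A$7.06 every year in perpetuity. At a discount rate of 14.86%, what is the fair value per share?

Zero-growth DDM (perpetuity): P₀ = D/r = 7.06 / 0.1486 = 47.5101

A$47.51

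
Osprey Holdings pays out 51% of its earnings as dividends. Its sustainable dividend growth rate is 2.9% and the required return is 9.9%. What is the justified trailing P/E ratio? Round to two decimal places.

Justified trailing P/E = b(1+g)/(r−g) = 0.51×(1+0.029)/(0.099−0.029) = 7.4970

7.50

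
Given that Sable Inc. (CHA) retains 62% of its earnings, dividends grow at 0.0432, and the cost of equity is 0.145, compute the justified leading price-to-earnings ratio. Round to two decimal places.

Payout ratio b = 1 − 0.62 = 0.38.
Justified leading P/E = b/(r−g) = 0.38/(0.145−0.0432) = 3.7328

3.73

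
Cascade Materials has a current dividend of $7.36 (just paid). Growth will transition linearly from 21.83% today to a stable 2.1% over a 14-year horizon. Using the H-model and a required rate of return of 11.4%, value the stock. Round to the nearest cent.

H-model: P₀ = D₀[(1+g_L) + H(g_S−g_L)]/(r−g_L), with H = 14/2 = 7.
P₀ = 7.36 × [(1+0.021) + 7×(0.2183−0.021)] / (0.114−0.021)
   = 7.36 × 2.4021 / 0.093 = 190.1017

$190.10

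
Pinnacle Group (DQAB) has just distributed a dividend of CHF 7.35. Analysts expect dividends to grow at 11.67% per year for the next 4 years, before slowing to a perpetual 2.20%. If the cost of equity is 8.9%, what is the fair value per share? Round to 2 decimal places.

CHF 155.28

Two-stage DDM. Project D₁…D_4 at 0.1167, terminal growth 0.022, discount at r = 0.089.
D_1 = 8.2077
D_2 = 9.1656
D_3 = 10.2352
D_4 = 11.4297
Terminal value at t=4: TV = D_5/(r−g) = 11.6811/(0.089−0.022) = 174.3450
P₀ = 8.2077/(1+0.089)^1 + 9.1656/(1+0.089)^2 + 10.2352/(1+0.089)^3 + 11.4297/(1+0.089)^4 + 174.3450/(1+0.089)^4 = 155.2824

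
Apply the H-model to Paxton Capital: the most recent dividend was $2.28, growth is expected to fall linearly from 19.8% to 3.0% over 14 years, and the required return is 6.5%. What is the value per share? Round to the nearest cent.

$143.71

H-model: P₀ = D₀[(1+g_L) + H(g_S−g_L)]/(r−g_L), with H = 14/2 = 7.
P₀ = 2.28 × [(1+0.03) + 7×(0.198−0.03)] / (0.065−0.03)
   = 2.28 × 2.2060 / 0.035 = 143.7051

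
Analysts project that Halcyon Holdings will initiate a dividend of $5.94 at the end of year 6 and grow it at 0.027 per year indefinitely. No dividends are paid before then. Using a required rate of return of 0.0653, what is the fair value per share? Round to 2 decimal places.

Deferred-dividend DDM. At t=5 the remaining stream is a growing perpetuity with first payment D_6 = 5.94.
V_5 = D_6/(r−g) = 5.94/(0.0653−0.027) = 155.0914
P₀ = V_5/(1+r)^5 = 155.0914/(1+0.0653)^5 = 113.0389

$113.04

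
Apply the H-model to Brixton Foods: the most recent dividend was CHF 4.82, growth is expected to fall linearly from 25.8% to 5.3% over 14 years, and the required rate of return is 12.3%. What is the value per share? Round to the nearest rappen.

CHF 171.32

H-model: P₀ = D₀[(1+g_L) + H(g_S−g_L)]/(r−g_L), with H = 14/2 = 7.
P₀ = 4.82 × [(1+0.053) + 7×(0.258−0.053)] / (0.123−0.053)
   = 4.82 × 2.4880 / 0.07 = 171.3166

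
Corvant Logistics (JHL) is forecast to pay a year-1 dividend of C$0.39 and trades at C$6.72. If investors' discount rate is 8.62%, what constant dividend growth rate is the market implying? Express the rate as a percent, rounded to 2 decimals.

From P₀ = D₁/(r − g), the implied growth is g = r − D₁/P₀.
g = 0.0862 − 0.39/6.72 = 0.0862 − 0.05804 = 0.02816

2.82%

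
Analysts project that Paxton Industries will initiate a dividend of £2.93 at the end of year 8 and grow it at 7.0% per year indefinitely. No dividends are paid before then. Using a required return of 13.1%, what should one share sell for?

£20.29

Deferred-dividend DDM. At t=7 the remaining stream is a growing perpetuity with first payment D_8 = 2.93.
V_7 = D_8/(r−g) = 2.93/(0.131−0.07) = 48.0328
P₀ = V_7/(1+r)^7 = 48.0328/(1+0.131)^7 = 20.2908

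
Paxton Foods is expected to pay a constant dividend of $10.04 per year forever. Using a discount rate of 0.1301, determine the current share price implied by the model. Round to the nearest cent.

Zero-growth DDM (perpetuity): P₀ = D/r = 10.04 / 0.1301 = 77.1714

$77.17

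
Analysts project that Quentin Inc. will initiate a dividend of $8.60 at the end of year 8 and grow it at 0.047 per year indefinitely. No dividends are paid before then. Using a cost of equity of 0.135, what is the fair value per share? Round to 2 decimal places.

$40.28

Deferred-dividend DDM. At t=7 the remaining stream is a growing perpetuity with first payment D_8 = 8.60.
V_7 = D_8/(r−g) = 8.60/(0.135−0.047) = 97.7273
P₀ = V_7/(1+r)^7 = 97.7273/(1+0.135)^7 = 40.2759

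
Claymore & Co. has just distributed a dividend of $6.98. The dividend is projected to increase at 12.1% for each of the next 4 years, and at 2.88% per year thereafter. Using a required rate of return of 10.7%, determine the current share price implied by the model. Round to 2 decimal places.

$125.38

Two-stage DDM. Project D₁…D_4 at 0.121, terminal growth 0.0288, discount at r = 0.107.
D_1 = 7.8246
D_2 = 8.7714
D_3 = 9.8327
D_4 = 11.0224
Terminal value at t=4: TV = D_5/(r−g) = 11.3399/(0.107−0.0288) = 145.0114
P₀ = 7.8246/(1+0.107)^1 + 8.7714/(1+0.107)^2 + 9.8327/(1+0.107)^3 + 11.0224/(1+0.107)^4 + 145.0114/(1+0.107)^4 = 125.3772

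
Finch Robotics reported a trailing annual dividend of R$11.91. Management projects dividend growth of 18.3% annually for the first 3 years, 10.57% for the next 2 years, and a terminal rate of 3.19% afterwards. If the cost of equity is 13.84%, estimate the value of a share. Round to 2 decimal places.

R$186.36

Three-stage DDM. Project D₁…D_5; terminal Gordon value at t=5 with g = 0.0319; discount at r = 0.1384.
D_1 = 14.0895
D_2 = 16.6679
D_3 = 19.7181
D_4 = 21.8023
D_5 = 24.1069
TV_5 = 24.8759/(0.1384−0.0319) = 233.5762
P₀ = Σ Dₜ/(1+r)ᵗ + TV_5/(1+r)^5 = 186.3606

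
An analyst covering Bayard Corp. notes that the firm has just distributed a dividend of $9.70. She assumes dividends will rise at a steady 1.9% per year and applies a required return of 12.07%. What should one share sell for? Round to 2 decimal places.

$97.19

Gordon growth model: P₀ = D₁/(r − g). D₁ = 9.70 × (1 + 0.019) = 9.8843.
P₀ = 9.8843 / (0.1207 − 0.019) = 9.8843 / 0.1017 = 97.1908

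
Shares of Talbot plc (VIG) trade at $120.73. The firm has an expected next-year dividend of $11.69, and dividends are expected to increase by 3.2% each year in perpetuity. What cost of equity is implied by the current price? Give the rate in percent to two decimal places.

12.88%

Rearranging the constant-growth DDM: r = D₁/P₀ + g.
r = 11.6900 / 120.73 + 0.032 = 0.09683 + 0.032 = 0.12883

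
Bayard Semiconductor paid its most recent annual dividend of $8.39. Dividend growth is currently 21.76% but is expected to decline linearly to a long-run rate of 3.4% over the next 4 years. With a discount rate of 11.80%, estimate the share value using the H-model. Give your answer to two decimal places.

H-model: P₀ = D₀[(1+g_L) + H(g_S−g_L)]/(r−g_L), with H = 4/2 = 2.
P₀ = 8.39 × [(1+0.034) + 2×(0.2176−0.034)] / (0.118−0.034)
   = 8.39 × 1.4012 / 0.084 = 139.9532

$139.95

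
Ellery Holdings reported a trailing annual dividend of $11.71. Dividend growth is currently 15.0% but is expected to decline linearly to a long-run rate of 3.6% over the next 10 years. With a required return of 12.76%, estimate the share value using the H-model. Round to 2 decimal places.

$205.31

H-model: P₀ = D₀[(1+g_L) + H(g_S−g_L)]/(r−g_L), with H = 10/2 = 5.
P₀ = 11.71 × [(1+0.036) + 5×(0.15−0.036)] / (0.1276−0.036)
   = 11.71 × 1.6060 / 0.0916 = 205.3085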